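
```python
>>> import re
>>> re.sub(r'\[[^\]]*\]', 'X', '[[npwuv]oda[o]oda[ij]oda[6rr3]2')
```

'XodaXodaXodaX2'

Matches: at [0:8] → '[[npwuv]'; at [11:14] → '[o]'; at [17:21] → '[ij]'; at [24:30] → '[6rr3]'.
Each match is replaced by 'X'.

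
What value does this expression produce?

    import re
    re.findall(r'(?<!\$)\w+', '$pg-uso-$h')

['g', 'uso']

The negative lookahead/lookbehind blocks any match where the forbidden context is present.
Matches: at [2:3] → 'g'; at [4:7] → 'uso'.
`findall` yields the raw match text (2 of them) because the pattern has no groups.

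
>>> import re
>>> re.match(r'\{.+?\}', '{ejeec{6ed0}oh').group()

`re.match` only tries the pattern at the start of the string.
The match spans [0:12] → '{ejeec{6ed0}'.

'{ejeec{6ed0}'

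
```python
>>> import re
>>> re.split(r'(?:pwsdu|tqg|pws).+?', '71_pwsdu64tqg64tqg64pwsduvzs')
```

Branches in `(...|...)` are attempted left-to-right; the first branch that allows the whole pattern to succeed is taken.
The string is cut at each match, leaving 5 pieces.

['71_', '4', '4', '4', 'zs']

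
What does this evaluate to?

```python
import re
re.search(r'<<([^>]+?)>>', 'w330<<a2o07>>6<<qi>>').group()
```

'<<a2o07>>'

`re.search` tries every starting position until one works.
The match spans [4:13] → '<<a2o07>>'.
Captured: group 1 = 'a2o07'.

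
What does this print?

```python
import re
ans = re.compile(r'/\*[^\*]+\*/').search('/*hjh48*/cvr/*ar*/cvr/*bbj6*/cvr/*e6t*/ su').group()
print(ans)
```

`search` walks the string left to right and returns the first match it finds.
The match spans [0:9] → '/*hjh48*/'.

/*hjh48*/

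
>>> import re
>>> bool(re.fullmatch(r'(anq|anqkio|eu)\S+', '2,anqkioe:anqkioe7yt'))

False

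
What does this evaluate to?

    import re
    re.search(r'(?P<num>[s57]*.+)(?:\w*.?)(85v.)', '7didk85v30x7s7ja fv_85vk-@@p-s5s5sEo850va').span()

This matches zero or more of one of [s57], then one or more of any character (captured as 'num'); then zero or more of a word character, then optionally any character (non-capturing group); then the literal '85v', then any character (captured).
`re.search` tries every starting position until one works.
The match spans [0:24] → '7didk85v30x7s7ja fv_85vk'.
Captured: group 1 = '7didk85v30x7s7ja fv_', group 2 = '85vk'.

(0, 24)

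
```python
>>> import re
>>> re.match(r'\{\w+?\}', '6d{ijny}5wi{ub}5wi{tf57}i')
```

`re.match` won't scan ahead — the pattern has to work from the very first character.
Here the pattern fails at index 0, so the call returns None.

None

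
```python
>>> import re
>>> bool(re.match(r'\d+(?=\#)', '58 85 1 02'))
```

The lookaround is zero-width — it requires the adjacent text to match without consuming it, so the asserted text isn't part of the match.
`re.match` only tries the pattern at the start of the string.
Here position 0 doesn't satisfy it, so the call returns None, and `bool(None)` is False.

False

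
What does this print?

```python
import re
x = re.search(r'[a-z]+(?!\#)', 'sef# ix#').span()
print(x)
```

The negative lookahead/lookbehind blocks any match where the forbidden context is present.
The match spans [0:2] → 'se'.

(0, 2)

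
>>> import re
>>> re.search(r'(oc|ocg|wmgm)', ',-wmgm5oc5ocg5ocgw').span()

The match spans [2:6] → 'wmgm'.

(2, 6)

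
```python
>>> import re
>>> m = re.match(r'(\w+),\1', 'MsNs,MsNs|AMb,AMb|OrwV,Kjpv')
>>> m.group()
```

'MsNs,MsNs'

`\1` is not a pattern — it's the concrete string captured by group 1, re-applied verbatim.
`re.match` only tries the pattern at the start of the string.
The match spans [0:9] → 'MsNs,MsNs'.
Captured: group 1 = 'MsNs'.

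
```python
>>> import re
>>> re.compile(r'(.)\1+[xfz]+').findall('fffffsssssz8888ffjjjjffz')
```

`\1` is not a pattern — it's the concrete string captured by group 1, re-applied verbatim.
Matches: at [0:5] match 'fffff', group 1 = 'f'; at [5:11] match 'sssssz', group 1 = 's'; at [11:17] match '8888ff', group 1 = '8'; at [17:24] match 'jjjjffz', group 1 = 'j'.
One capturing group, so `findall` returns just the captured substring from each match — 4 in all.

['f', 's', '8', 'j']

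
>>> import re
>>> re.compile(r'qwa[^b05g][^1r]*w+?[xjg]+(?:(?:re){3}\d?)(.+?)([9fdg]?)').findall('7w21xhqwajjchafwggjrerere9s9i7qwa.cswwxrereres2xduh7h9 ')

[('s', '9'), ('s', '')]

Pattern: the literal 'qwa', then any character except [b05g]; then zero or more of any character except [1r], then one or more of a literal 'w' (lazy); then one or more of one of [xjg]; then the literal 're' repeated 3 times, then optionally a digit (non-capturing group); then one or more of any character (lazy) (captured); then optionally one of [9fdg] (captured).
Walking the string: at [6:28] match 'qwajjchafwggjrerere9s9', groups = ('s', '9'); at [30:46] match 'qwa.cswwxrereres', groups = ('s', '').
2 groups means each result is a tuple of 2 captured strings — 2 here.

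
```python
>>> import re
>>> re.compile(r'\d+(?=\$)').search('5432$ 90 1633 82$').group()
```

'5432'

The `(?=…)`/`(?<=…)` assertion just peeks at neighbouring text; it doesn't advance the match position.
`re.search` scans for the first position where the pattern succeeds.
The match spans [0:4] → '5432'.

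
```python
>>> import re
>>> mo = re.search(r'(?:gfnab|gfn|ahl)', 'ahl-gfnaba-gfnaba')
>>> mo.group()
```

'ahl'

`re.search` scans for the first position where the pattern succeeds.
The match spans [0:3] → 'ahl'.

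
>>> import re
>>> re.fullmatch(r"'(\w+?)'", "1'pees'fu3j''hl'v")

For `fullmatch`, every character of the input must be accounted for by the pattern.
Here the pattern can't cover the whole string, so the call returns None.

None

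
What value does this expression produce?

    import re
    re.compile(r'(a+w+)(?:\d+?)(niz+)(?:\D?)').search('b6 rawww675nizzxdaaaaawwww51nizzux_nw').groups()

Pattern: one or more of a literal 'a', then one or more of the literal 'w' (captured); then one or more of a digit (lazy) (non-capturing group); then the literal 'ni', then one or more of the literal 'z' (captured); then optionally a non-digit (non-capturing group).
`re.search` tries every starting position until one works.
The match spans [4:16] → 'awww675nizzx'.
Captured: group 1 = 'awww', group 2 = 'nizz'.

('awww', 'nizz')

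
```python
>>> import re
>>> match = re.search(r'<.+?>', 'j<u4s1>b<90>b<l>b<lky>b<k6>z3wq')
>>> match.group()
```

'<u4s1>'

The `?` after the quantifier makes it lazy — it takes as little as possible before letting the rest of the pattern try.
The match spans [1:7] → '<u4s1>'.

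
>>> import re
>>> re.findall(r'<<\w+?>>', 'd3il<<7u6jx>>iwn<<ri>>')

['<<7u6jx>>', '<<ri>>']

Walking the string: at [4:13] → '<<7u6jx>>'; at [16:22] → '<<ri>>'.
With no groups in the pattern, `findall` gives back each whole match — 2 here.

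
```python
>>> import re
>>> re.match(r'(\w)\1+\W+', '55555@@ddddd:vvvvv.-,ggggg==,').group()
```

After group 1 captures some text, `\1` only succeeds where that same text appears again.
`re.match` only tries the pattern at the start of the string.
The match spans [0:7] → '55555@@'.
Captured: group 1 = '5'.

'55555@@'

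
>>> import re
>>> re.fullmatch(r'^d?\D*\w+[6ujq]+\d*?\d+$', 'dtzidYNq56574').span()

(0, 13)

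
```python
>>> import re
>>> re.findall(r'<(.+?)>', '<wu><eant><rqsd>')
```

A `+?`/`*?`/`{m,n}?` starts at its minimum and grows only as far as needed for what follows to match.
With a single group, `findall` returns only what that group captured — 3 items.

['wu', 'eant', 'rqsd']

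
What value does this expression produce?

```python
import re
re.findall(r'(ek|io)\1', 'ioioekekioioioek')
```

['io', 'ek', 'io']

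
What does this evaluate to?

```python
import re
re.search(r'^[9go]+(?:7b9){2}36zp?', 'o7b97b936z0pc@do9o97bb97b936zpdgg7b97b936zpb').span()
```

This matches anchored at the start of the string; then one or more of one of [9go]; then the literal '7b9' repeated 2 times, then the literal '36z', then optionally the literal 'p'.
`re.search` tries every starting position until one works.
The match spans [0:10] → 'o7b97b936z'.

(0, 10)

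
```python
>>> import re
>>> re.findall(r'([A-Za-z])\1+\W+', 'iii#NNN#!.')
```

['i', 'N']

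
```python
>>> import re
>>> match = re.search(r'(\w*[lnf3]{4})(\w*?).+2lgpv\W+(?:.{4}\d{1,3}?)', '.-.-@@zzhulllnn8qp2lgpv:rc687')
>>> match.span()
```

Pattern: zero or more of a word character, then exactly 4 of one of [lnf3] (captured); then zero or more of a word character (lazy) (captured); then one or more of any character; then the literal '2l', then the literal 'gpv', then one or more of a non-word character; then exactly 4 of any character, then 1 to 3 of a digit (lazy) (non-capturing group).
`re.search` scans for the first position where the pattern succeeds.
The match spans [6:29] → 'zzhulllnn8qp2lgpv:rc687'.
Captured: group 1 = 'zzhulllnn', group 2 = ''.

(6, 29)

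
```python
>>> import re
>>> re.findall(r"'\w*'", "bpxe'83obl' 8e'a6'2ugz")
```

Scanning left to right: at [4:11] → "'83obl'"; at [14:18] → "'a6'".
With no groups in the pattern, `findall` gives back each whole match — 2 here.

["'83obl'", "'a6'"]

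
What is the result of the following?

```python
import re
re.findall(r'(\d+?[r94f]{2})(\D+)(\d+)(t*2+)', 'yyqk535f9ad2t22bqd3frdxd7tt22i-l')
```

[('535f9', 'ad', '2', 't22'), ('3fr', 'dxd', '7', 'tt22')]

Multiple groups make `findall` return tuples — one 4-tuple for each match.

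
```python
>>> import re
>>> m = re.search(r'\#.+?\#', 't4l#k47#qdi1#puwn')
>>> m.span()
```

`re.search` scans for the first position where the pattern succeeds.
The match spans [3:8] → '#k47#'.

(3, 8)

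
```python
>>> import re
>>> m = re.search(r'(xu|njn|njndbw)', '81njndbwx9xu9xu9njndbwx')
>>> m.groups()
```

('njn',)

The match spans [2:5] → 'njn'.
Captured: group 1 = 'njn'.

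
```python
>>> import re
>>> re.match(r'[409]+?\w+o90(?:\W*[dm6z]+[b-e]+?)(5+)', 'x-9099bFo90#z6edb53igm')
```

This matches one or more of one of [409] (lazy), then one or more of a word character, then the literal 'o90'; then zero or more of a non-word character, then one or more of one of [dm6z], then one or more of a character in [b-e] (lazy) (non-capturing group); then one or more of a literal '5' (captured).
`re.match` only tries the pattern at the start of the string.
Here the pattern fails at index 0, so the call returns None.

None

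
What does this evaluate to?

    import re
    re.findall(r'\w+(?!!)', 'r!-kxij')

['kxij']

`(?!…)`/`(?<!…)` only lets a position through if the neighbouring text does NOT match; no characters are consumed.
Matches: at [3:7] → 'kxij'.
With no groups in the pattern, `findall` gives back each whole match — 1 here.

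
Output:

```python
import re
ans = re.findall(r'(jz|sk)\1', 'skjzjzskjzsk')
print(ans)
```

['jz']

A backreference is literal: `\1` must see the identical characters the first group matched.
Matches: at [2:6] match 'jzjz', group 1 = 'jz'.
One capturing group, so `findall` returns just the captured substring from the one match — 1 in all.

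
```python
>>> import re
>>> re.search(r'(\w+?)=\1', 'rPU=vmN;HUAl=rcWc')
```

None

`\1` is not a pattern — it's the concrete string captured by group 1, re-applied verbatim.
`search` walks the string left to right and returns the first match it finds.
Here no position works, so the call returns None.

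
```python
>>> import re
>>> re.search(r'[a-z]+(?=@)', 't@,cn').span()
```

The `(?=…)`/`(?<=…)` assertion just peeks at neighbouring text; it doesn't advance the match position.
`re.search` tries every starting position until one works.
The match spans [0:1] → 't'.

(0, 1)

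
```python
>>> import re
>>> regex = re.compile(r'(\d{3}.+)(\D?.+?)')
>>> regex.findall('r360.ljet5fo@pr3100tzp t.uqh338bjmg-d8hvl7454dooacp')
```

Pattern: exactly 3 of a digit, then one or more of any character (captured); then optionally a non-digit, then one or more of any character (lazy) (captured).
Scanning left to right: at [1:51] match '360.ljet5fo@pr3100tzp t.uqh338bjmg-d8hvl7454dooacp', groups = ('360.ljet5fo@pr3100tzp t.uqh338bjmg-d8hvl7454dooac', 'p').
With 2 capturing groups, `findall` returns a 2-tuple per match.

[('360.ljet5fo@pr3100tzp t.uqh338bjmg-d8hvl7454dooac', 'p')]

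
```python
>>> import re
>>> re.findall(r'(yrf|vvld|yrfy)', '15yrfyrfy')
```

['yrf', 'yrf']

The regex engine tests alternatives in the order written; an earlier branch that matches wins even if a later one would match more.
Walking the string: at [2:5] match 'yrf', group 1 = 'yrf'; at [5:8] match 'yrf', group 1 = 'yrf'.
Because there's exactly one group, `findall` drops the full match and keeps group 1 from each hit.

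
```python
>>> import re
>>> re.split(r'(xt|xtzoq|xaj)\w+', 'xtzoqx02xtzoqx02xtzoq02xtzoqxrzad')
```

Alternation tries branches left to right and keeps the first one that lets the overall match succeed at that position.
Matches to split on: at [0:33] → 'xtzoqx02xtzoqx02xtzoq02xtzoqxrzad'.
Because the pattern has a capturing group, `split` also inserts each captured text between the pieces.

['', 'xt', '']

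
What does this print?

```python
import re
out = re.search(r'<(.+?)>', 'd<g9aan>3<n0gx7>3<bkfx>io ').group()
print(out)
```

The `?` after the quantifier makes it lazy — it takes as little as possible before letting the rest of the pattern try.
The match spans [1:8] → '<g9aan>'.

<g9aan>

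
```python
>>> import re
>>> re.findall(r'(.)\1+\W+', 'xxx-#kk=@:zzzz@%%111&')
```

['x', 'k', 'z', '1']

The backreference `\1` re-matches whatever the first group consumed, character for character.
Matches: at [0:5] match 'xxx-#', group 1 = 'x'; at [5:10] match 'kk=@:', group 1 = 'k'; at [10:17] match 'zzzz@%%', group 1 = 'z'; at [17:21] match '111&', group 1 = '1'.
With a single group, `findall` returns only what that group captured — 4 items.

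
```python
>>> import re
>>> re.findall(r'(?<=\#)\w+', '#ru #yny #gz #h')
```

['ru', 'yny', 'gz', 'h']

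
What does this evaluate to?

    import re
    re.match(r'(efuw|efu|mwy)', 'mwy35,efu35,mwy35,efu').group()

'mwy'

`re.match` won't scan ahead — the pattern has to work from the very first character.
The match spans [0:3] → 'mwy'.
Captured: group 1 = 'mwy'.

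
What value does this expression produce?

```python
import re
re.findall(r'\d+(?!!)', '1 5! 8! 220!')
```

['1', '22']

Because the assertion is negative and zero-width, positions next to the forbidden text are skipped.
`findall` yields the raw match text (2 of them) because the pattern has no groups.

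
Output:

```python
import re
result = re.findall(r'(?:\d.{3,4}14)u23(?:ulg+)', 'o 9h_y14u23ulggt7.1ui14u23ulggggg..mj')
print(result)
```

Pattern: a digit, then 3 to 4 of any character, then the literal '14' (non-capturing group); then the literal 'u2', then a literal '3'; then the literal 'ul', then one or more of the literal 'g' (non-capturing group).
Walking the string: at [2:15] → '9h_y14u23ulgg'; at [16:33] → '7.1ui14u23ulggggg'.
`findall` yields the raw match text (2 of them) because the pattern has no groups.

['9h_y14u23ulgg', '7.1ui14u23ulggggg']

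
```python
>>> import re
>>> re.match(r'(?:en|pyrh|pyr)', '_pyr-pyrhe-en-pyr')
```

`match` is anchored at position 0; if the pattern doesn't fit there, it returns None.
Here the pattern fails at index 0, so the call returns None.

None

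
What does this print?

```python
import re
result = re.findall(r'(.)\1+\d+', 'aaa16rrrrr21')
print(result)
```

['a', 'r']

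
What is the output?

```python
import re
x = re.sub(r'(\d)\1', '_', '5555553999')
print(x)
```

___3_9

`\1` has to match the exact text group 1 already captured.
`sub` substitutes '_' at each match site.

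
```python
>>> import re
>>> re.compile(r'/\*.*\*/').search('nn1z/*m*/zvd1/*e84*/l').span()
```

The match spans [4:20] → '/*m*/zvd1/*e84*/'.

(4, 20)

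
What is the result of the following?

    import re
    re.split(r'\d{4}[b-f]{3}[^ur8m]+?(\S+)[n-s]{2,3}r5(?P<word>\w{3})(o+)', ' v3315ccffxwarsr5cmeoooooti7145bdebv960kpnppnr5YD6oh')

The pattern matches exactly 4 of a digit, then exactly 3 of a character in [b-f], then one or more of any character except [ur8m] (lazy); then one or more of a non-whitespace character (captured); then 2 to 3 of a character in [n-s], then the literal 'r5'; then exactly 3 of a word character (captured as 'word'); then one or more of a literal 'o' (captured).
With the lazy modifier that quantifier settles for the fewest repetitions that let the rest of the pattern succeed (the atoms after it are unaffected and can still be greedy).
Matches to split on: at [2:51] → '3315ccffxwarsr5cmeoooooti7145bdebv960kpnppnr5YD6o'.
`re.split` interleaves the captured-group text with the surrounding fragments.

[' v', 'xwarsr5cmeoooooti7145bdebv960kpnp', 'YD6', 'o', 'h']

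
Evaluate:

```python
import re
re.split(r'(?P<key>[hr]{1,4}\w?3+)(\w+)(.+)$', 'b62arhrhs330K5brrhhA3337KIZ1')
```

This matches 1 to 4 of one of [hr], then optionally a word character, then one or more of a literal '3' (captured as 'key'); then one or more of a word character (captured); then one or more of any character (captured); then anchored at the end.
Matches to split on: at [4:28] → 'rhrhs330K5brrhhA3337KIZ1'.
With a capturing group present, the delimiter's captured portion is kept in the result list.

['b62a', 'rhrhs33', '0K5brrhhA3337KIZ', '1', '']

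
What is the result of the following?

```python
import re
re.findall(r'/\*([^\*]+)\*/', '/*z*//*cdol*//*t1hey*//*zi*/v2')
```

Matches: at [0:5] match '/*z*/', group 1 = 'z'; at [5:13] match '/*cdol*/', group 1 = 'cdol'; at [13:22] match '/*t1hey*/', group 1 = 't1hey'; at [22:28] match '/*zi*/', group 1 = 'zi'.
`findall` collects group 1 from each match (4 total).

['z', 'cdol', 't1hey', 'zi']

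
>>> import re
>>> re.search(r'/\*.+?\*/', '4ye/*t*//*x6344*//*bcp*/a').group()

Because the quantifier is non-greedy, it stops expanding at the earliest point where the rest of the pattern can succeed.
`re.search` scans for the first position where the pattern succeeds.
The match spans [3:8] → '/*t*/'.

'/*t*/'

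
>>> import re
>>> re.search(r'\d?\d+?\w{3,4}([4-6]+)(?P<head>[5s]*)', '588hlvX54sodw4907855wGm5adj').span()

The match spans [0:10] → '588hlvX54s'.

(0, 10)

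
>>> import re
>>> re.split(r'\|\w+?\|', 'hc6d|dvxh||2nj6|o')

Matches to split on: at [4:10] → '|dvxh|'; at [10:16] → '|2nj6|'.
Splitting on the pattern gives 3 pieces.

['hc6d', '', 'o']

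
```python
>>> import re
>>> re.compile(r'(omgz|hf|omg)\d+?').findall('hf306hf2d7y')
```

['hf', 'hf']

Scanning left to right: at [0:3] match 'hf3', group 1 = 'hf'; at [5:8] match 'hf2', group 1 = 'hf'.
One capturing group, so `findall` returns just the captured substring from each match — 2 in all.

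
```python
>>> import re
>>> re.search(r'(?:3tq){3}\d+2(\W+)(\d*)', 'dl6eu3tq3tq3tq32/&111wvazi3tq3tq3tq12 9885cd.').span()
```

Pattern: the literal '3tq' repeated 3 times, then one or more of a digit, then the literal '2'; then one or more of a non-word character (captured); then zero or more of a digit (captured).
Unlike `match`, `search` isn't anchored — it looks for the pattern anywhere in the string.
The match spans [5:21] → '3tq3tq3tq32/&111'.
Captured: group 1 = '/&', group 2 = '111'.

(5, 21)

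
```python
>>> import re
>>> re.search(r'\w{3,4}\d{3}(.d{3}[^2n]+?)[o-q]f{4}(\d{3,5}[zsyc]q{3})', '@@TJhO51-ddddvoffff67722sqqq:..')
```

None

The pattern matches 3 to 4 of a word character, then exactly 3 of a digit; then any character, then exactly 3 of the literal 'd', then one or more of any character except [2n] (lazy) (captured); then a character in [o-q], then exactly 4 of a literal 'f'; then 3 to 5 of a digit, then one of [zsyc], then exactly 3 of the literal 'q' (captured).
`search` walks the string left to right and returns the first match it finds.
Here nothing in the string fits, so the call returns None.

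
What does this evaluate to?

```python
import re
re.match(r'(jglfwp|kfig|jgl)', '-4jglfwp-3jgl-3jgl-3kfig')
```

None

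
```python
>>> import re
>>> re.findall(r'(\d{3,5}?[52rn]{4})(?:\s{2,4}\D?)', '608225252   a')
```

Pattern: 3 to 5 of a digit (lazy), then exactly 4 of one of [52rn] (captured); then 2 to 4 of whitespace, then optionally a non-digit (non-capturing group).
Walking the string: at [0:13] match '608225252   a', group 1 = '608225252'.
`findall` collects group 1 from the one match (1 total).

['608225252']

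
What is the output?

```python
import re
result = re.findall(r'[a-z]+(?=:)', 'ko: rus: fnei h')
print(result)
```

['ko', 'rus']

The lookaround is zero-width — it requires the adjacent text to match without consuming it, so the asserted text isn't part of the match.
Since nothing is captured, `findall` lists the 2 matched substrings directly.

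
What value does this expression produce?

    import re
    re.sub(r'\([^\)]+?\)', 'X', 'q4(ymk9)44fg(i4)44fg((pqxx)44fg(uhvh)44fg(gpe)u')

'q4X44fgX44fgX44fgX44fgXu'

Each match is replaced by 'X'.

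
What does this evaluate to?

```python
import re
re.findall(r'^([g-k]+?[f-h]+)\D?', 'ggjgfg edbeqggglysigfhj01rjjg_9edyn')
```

['gg']

This matches anchored at the start of the string; then one or more of a character in [g-k] (lazy), then one or more of a character in [f-h] (captured); then optionally a non-digit.
The `?` after the quantifier makes it lazy — it takes as little as possible before letting the rest of the pattern try.
Scanning left to right: at [0:3] match 'ggj', group 1 = 'gg'.
One capturing group, so `findall` returns just the captured substring from the one match — 1 in all.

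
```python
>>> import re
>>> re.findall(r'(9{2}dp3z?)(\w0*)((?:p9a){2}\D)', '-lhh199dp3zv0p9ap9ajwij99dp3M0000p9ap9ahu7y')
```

[('99dp3z', 'v0', 'p9ap9aj'), ('99dp3', 'M0000', 'p9ap9ah')]

The pattern matches exactly 2 of the literal '9', then the literal 'dp3', then optionally a literal 'z' (captured); then a word character, then zero or more of a literal '0' (captured); then the literal 'p9a' repeated 2 times, then a non-digit (captured).
Scanning left to right: at [5:20] match '99dp3zv0p9ap9aj', groups = ('99dp3z', 'v0', 'p9ap9aj'); at [23:40] match '99dp3M0000p9ap9ah', groups = ('99dp3', 'M0000', 'p9ap9ah').
With 3 capturing groups, `findall` returns a 3-tuple per match.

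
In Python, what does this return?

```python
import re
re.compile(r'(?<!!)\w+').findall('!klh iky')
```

`(?!…)`/`(?<!…)` only lets a position through if the neighbouring text does NOT match; no characters are consumed.
Scanning left to right: at [2:4] → 'lh'; at [5:8] → 'iky'.
With no groups in the pattern, `findall` gives back each whole match — 2 here.

['lh', 'iky']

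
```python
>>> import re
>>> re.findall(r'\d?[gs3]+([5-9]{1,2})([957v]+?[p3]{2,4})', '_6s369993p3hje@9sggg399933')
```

`findall` packs the 2 group values into a tuple for every match.

[('69', '993p3'), ('99', '933')]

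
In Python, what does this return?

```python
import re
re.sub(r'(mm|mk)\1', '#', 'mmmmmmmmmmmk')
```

'##mmmk'

`\1` has to match the exact text group 1 already captured.
Each match is replaced by '#'.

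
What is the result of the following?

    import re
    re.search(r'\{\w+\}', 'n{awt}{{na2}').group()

`re.search` tries every starting position until one works.
The match spans [1:6] → '{awt}'.

'{awt}'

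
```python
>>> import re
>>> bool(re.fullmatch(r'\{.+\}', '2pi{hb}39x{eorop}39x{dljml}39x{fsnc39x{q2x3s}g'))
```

For `fullmatch`, every character of the input must be accounted for by the pattern.
Here the string isn't matched end-to-end, so the call returns None, and `bool(None)` is False.

False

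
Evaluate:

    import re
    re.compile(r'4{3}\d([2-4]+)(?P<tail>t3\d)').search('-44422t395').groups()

The match spans [1:9] → '44422t39'.
Captured: group 1 = '2', group 2 = 't39'.

('2', 't39')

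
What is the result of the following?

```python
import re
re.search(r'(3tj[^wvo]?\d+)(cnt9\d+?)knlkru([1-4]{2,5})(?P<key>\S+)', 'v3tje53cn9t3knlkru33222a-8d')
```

Here nothing in the string fits, so the call returns None.

None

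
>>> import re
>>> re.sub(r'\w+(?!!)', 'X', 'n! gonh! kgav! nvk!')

The negative lookahead/lookbehind blocks any match where the forbidden context is present.
Matches: at [3:6] → 'gon'; at [9:12] → 'kga'; at [15:17] → 'nv'.
Every occurrence is swapped for 'X'.

'n! Xh! Xv! Xk!'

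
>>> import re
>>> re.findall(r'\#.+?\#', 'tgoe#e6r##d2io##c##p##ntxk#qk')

['#e6r#', '#d2io#', '#c#', '#p#', '#ntxk#']

Because the quantifier is non-greedy, it stops expanding at the earliest point where the rest of the pattern can succeed.
No capturing groups, so `findall` returns the 5 full match strings.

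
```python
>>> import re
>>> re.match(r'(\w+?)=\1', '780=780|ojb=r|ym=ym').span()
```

(0, 7)

The backreference `\1` re-matches whatever the first group consumed, character for character.
With `match`, the pattern is implicitly anchored at the beginning.
The match spans [0:7] → '780=780'.
Captured: group 1 = '780'.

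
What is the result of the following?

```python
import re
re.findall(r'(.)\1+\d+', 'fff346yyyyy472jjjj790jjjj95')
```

After group 1 captures some text, `\1` only succeeds where that same text appears again.
Scanning left to right: at [0:6] match 'fff346', group 1 = 'f'; at [6:14] match 'yyyyy472', group 1 = 'y'; at [14:21] match 'jjjj790', group 1 = 'j'; at [21:27] match 'jjjj95', group 1 = 'j'.
Because there's exactly one group, `findall` drops the full match and keeps group 1 from each hit.

['f', 'y', 'j', 'j']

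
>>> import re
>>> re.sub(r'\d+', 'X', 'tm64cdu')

'tmXcdu'

The pattern matches one or more of a digit.
Matches: at [2:4] → '64'.
`sub` substitutes 'X' at each match site.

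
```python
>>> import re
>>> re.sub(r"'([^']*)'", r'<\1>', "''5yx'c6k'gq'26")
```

Matches: at [0:2] → "''"; at [5:10] → "'c6k'".
Each match is replaced using the text its own group 1 captured.

"<>5yx<c6k>gq'26"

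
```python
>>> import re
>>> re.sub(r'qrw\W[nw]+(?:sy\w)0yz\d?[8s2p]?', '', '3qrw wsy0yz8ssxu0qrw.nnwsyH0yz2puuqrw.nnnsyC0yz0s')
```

'3qrw wsy0yz8ssxu0uu'

Pattern: the literal 'qrw', then a non-word character, then one or more of one of [nw]; then the literal 'sy', then a word character (non-capturing group); then the literal '0yz', then optionally a digit, then optionally one of [8s2p].
Matches: at [17:32] → 'qrw.nnwsyH0yz2p'; at [34:49] → 'qrw.nnnsyC0yz0s'.
Every occurrence is swapped for ''.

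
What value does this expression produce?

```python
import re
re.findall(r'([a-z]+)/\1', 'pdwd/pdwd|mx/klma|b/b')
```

A backreference is literal: `\1` must see the identical characters the first group matched.
Matches: at [0:9] match 'pdwd/pdwd', group 1 = 'pdwd'; at [18:21] match 'b/b', group 1 = 'b'.
Because there's exactly one group, `findall` drops the full match and keeps group 1 from each hit.

['pdwd', 'b']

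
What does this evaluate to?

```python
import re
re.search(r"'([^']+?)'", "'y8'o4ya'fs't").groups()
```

('y8',)

`re.search` scans for the first position where the pattern succeeds.
The match spans [0:4] → "'y8'".
Captured: group 1 = 'y8'.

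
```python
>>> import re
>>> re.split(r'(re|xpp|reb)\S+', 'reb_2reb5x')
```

The regex engine tests alternatives in the order written; an earlier branch that matches wins even if a later one would match more.
Matches to split on: at [0:10] → 'reb_2reb5x'.
With a capturing group present, the delimiter's captured portion is kept in the result list.

['', 're', '']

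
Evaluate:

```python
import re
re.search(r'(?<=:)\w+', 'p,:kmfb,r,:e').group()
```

Because the assertion is zero-width, the text it checks is not consumed and won't appear in the result.
The match spans [3:7] → 'kmfb'.

'kmfb'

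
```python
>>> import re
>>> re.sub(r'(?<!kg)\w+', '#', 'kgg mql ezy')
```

Because the assertion is negative and zero-width, positions next to the forbidden text are skipped.
Matches: at [0:3] → 'kgg'; at [4:7] → 'mql'; at [8:11] → 'ezy'.
Every occurrence is swapped for '#'.

'# # #'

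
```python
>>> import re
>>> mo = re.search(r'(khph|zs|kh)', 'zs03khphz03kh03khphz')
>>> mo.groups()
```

('zs',)

Unlike `match`, `search` isn't anchored — it looks for the pattern anywhere in the string.
The match spans [0:2] → 'zs'.
Captured: group 1 = 'zs'.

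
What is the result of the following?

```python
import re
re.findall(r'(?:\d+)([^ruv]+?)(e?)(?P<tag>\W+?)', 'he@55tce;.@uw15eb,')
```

[('tc', 'e', ';'), ('eb', '', ',')]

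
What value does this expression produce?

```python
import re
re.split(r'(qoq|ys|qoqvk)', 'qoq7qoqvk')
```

['', 'qoq', '7', 'qoq', 'vk']

Alternation isn't longest-match — the leftmost alternative that fits at this position is chosen.
Matches to split on: at [0:3] → 'qoq'; at [4:7] → 'qoq'.
`re.split` interleaves the captured-group text with the surrounding fragments.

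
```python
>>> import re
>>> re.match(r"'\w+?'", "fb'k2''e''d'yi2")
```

`re.match` won't scan ahead — the pattern has to work from the very first character.
Here the pattern fails at index 0, so the call returns None.

None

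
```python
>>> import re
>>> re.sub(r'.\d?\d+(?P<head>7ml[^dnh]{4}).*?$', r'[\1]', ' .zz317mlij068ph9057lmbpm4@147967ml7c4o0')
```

' .z[7mlij06]'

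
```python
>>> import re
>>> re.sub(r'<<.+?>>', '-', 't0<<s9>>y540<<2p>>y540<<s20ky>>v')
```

't0-y540-y540-v'

With the lazy modifier that quantifier settles for the fewest repetitions that let the rest of the pattern succeed (the atoms after it are unaffected and can still be greedy).
Matches: at [2:8] → '<<s9>>'; at [12:18] → '<<2p>>'; at [22:31] → '<<s20ky>>'.
`sub` substitutes '-' at each match site.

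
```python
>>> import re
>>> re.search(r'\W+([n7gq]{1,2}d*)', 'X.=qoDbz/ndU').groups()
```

This matches one or more of a non-word character; then 1 to 2 of one of [n7gq], then zero or more of a literal 'd' (captured).
`search` walks the string left to right and returns the first match it finds.
The match spans [1:4] → '.=q'.
Captured: group 1 = 'q'.

('q',)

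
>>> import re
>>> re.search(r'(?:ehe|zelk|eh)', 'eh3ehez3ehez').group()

`search` walks the string left to right and returns the first match it finds.
The match spans [0:2] → 'eh'.

'eh'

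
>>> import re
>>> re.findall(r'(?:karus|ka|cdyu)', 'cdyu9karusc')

['cdyu', 'karus']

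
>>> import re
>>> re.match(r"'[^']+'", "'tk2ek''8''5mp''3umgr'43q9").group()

"'tk2ek'"

`match` is anchored at position 0; if the pattern doesn't fit there, it returns None.
The match spans [0:7] → "'tk2ek'".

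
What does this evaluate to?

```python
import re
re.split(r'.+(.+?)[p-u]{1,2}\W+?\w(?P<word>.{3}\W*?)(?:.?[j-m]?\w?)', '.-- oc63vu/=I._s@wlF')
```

The pattern matches one or more of any character; then one or more of any character (lazy) (captured); then 1 to 2 of a character in [p-u], then one or more of a non-word character (lazy), then a word character; then exactly 3 of any character, then zero or more of a non-word character (lazy) (captured as 'word'); then optionally any character, then optionally a character in [j-m], then optionally a word character (non-capturing group).
Matches to split on: at [0:18] → '.-- oc63vu/=I._s@w'.
`re.split` interleaves the captured-group text with the surrounding fragments.

['', 'v', '._s', 'lF']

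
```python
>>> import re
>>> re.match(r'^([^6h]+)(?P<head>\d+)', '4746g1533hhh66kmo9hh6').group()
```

'4746'

`re.match` won't scan ahead — the pattern has to work from the very first character.
The match spans [0:4] → '4746'.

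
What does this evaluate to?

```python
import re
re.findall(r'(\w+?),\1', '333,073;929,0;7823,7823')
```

['7823']

After group 1 captures some text, `\1` only succeeds where that same text appears again.
With a single group, `findall` returns only what that group captured — 1 item.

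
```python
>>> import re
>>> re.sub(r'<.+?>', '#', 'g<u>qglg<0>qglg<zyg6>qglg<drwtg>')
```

Lazy quantifiers expand one character at a time until the remainder of the pattern can match.
Matches: at [1:4] → '<u>'; at [8:11] → '<0>'; at [15:21] → '<zyg6>'; at [25:32] → '<drwtg>'.
`sub` substitutes '#' at each match site.

'g#qglg#qglg#qglg#'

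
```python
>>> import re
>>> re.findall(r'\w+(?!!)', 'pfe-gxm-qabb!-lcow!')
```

Because the assertion is negative and zero-width, positions next to the forbidden text are skipped.
No capturing groups, so `findall` returns the 4 full match strings.

['pfe', 'gxm', 'qab', 'lco']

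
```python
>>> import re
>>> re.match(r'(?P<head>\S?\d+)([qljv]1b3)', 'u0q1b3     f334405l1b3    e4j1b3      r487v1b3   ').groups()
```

('u0', 'q1b3')

Pattern: optionally a non-whitespace character, then one or more of a digit (captured as 'head'); then one of [qljv], then the literal '1b3' (captured).
`re.match` won't scan ahead — the pattern has to work from the very first character.
The match spans [0:6] → 'u0q1b3'.
Captured: group 1 = 'u0', group 2 = 'q1b3'.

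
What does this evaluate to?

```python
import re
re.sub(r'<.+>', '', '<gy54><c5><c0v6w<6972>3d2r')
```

'3d2r'

Matches: at [0:22] → '<gy54><c5><c0v6w<6972>'.
`sub` substitutes '' at each match site.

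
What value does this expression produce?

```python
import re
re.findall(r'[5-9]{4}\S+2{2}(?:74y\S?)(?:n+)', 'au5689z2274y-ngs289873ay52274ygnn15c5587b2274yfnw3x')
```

['5689z2274y-ngs289873ay52274ygnn15c5587b2274yfn']

Pattern: exactly 4 of a character in [5-9], then one or more of a non-whitespace character, then exactly 2 of a literal '2'; then the literal '74y', then optionally a non-whitespace character (non-capturing group); then one or more of a literal 'n' (non-capturing group).
`findall` yields the raw match text (1 of them) because the pattern has no groups.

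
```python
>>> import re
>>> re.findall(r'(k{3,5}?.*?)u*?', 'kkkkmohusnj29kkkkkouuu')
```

['kkk', 'kkk']

This matches 3 to 5 of the literal 'k' (lazy), then zero or more of any character (lazy) (captured); then zero or more of a literal 'u' (lazy).
The `?` after the quantifier makes it lazy — it takes as little as possible before letting the rest of the pattern try.
Scanning left to right: at [0:3] match 'kkk', group 1 = 'kkk'; at [13:16] match 'kkk', group 1 = 'kkk'.
`findall` collects group 1 from each match (2 total).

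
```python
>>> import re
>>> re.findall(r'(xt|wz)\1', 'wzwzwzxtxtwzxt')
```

['wz', 'xt']

A backreference is literal: `\1` must see the identical characters the first group matched.
`findall` collects group 1 from each match (2 total).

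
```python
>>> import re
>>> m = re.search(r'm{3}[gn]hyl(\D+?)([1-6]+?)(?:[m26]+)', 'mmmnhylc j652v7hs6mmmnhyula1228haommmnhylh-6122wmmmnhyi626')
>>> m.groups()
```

Pattern: exactly 3 of the literal 'm', then one of [gn], then the literal 'hyl'; then one or more of a non-digit (lazy) (captured); then one or more of a character in [1-6] (lazy) (captured); then one or more of one of [m26] (non-capturing group).
`re.search` tries every starting position until one works.
The match spans [0:13] → 'mmmnhylc j652'.
Captured: group 1 = 'c j', group 2 = '65'.

('c j', '65')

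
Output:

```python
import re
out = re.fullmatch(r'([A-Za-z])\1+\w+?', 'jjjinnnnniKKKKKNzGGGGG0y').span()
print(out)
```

(0, 24)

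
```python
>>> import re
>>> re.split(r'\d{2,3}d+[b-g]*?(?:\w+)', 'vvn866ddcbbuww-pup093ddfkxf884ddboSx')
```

['vvn', '-pup', '']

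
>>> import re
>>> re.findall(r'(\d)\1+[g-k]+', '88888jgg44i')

['8', '4']

After group 1 captures some text, `\1` only succeeds where that same text appears again.
Scanning left to right: at [0:8] match '88888jgg', group 1 = '8'; at [8:11] match '44i', group 1 = '4'.
With a single group, `findall` returns only what that group captured — 2 items.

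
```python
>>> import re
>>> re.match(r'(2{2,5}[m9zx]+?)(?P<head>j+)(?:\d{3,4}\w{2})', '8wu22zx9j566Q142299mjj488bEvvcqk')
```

None

Pattern: 2 to 5 of a literal '2', then one or more of one of [m9zx] (lazy) (captured); then one or more of a literal 'j' (captured as 'head'); then 3 to 4 of a digit, then exactly 2 of a word character (non-capturing group).
`re.match` won't scan ahead — the pattern has to work from the very first character.
Here position 0 doesn't satisfy it, so the call returns None.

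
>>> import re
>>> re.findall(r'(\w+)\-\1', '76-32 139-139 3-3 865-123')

['139', '3']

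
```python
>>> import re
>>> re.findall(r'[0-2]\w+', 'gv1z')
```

This matches a character in [0-2]; then one or more of a word character.
Walking the string: at [2:4] → '1z'.
Since nothing is captured, `findall` lists the 1 matched substring directly.

['1z']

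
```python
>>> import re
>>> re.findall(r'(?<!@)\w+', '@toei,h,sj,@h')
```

The negative lookahead/lookbehind blocks any match where the forbidden context is present.
No capturing groups, so `findall` returns the 3 full match strings.

['oei', 'h', 'sj']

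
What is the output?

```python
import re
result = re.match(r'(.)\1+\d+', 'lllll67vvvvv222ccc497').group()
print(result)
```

lllll67

A backreference is literal: `\1` must see the identical characters the first group matched.
`re.match` won't scan ahead — the pattern has to work from the very first character.
The match spans [0:7] → 'lllll67'.
Captured: group 1 = 'l'.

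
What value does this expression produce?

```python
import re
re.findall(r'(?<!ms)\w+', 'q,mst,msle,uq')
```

['q', 'mst', 'msle', 'uq']

`(?!…)`/`(?<!…)` only lets a position through if the neighbouring text does NOT match; no characters are consumed.
`findall` yields the raw match text (4 of them) because the pattern has no groups.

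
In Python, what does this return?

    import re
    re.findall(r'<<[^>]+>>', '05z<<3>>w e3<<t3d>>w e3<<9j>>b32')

No capturing groups, so `findall` returns the 3 full match strings.

['<<3>>', '<<t3d>>', '<<9j>>']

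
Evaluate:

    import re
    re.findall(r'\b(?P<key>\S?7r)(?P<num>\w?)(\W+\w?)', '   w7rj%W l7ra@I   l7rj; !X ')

[('w7r', 'j', '%W'), ('l7r', 'a', '@I'), ('l7r', 'j', '; !X')]

With 3 capturing groups, `findall` returns a 3-tuple per match.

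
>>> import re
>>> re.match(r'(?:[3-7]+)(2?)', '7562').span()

(0, 4)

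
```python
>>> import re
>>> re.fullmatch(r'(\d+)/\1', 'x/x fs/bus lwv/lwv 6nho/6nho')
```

`re.fullmatch` is like wrapping the pattern in `^…$` (in single-line mode).
Here the pattern can't cover the whole string, so the call returns None.

None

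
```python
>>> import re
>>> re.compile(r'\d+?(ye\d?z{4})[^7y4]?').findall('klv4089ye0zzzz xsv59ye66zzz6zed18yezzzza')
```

With a single group, `findall` returns only what that group captured — 2 items.

['ye0zzzz', 'yezzzz']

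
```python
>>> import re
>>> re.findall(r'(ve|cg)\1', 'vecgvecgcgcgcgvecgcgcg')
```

['cg', 'cg', 'cg']

`\1` has to match the exact text group 1 already captured.
With a single group, `findall` returns only what that group captured — 3 items.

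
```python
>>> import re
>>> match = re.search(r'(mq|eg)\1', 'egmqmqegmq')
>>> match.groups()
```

('mq',)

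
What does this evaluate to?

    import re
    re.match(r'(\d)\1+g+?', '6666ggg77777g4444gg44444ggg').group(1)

The match spans [0:5] → '6666g'.
Captured: group 1 = '6'.

'6'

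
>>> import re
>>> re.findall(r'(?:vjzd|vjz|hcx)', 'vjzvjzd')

['vjz', 'vjzd']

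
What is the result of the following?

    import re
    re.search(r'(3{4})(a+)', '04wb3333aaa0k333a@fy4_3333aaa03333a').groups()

('3333', 'aaa')

Pattern: exactly 4 of a literal '3' (captured); then one or more of a literal 'a' (captured).
`search` walks the string left to right and returns the first match it finds.
The match spans [4:11] → '3333aaa'.
Captured: group 1 = '3333', group 2 = 'aaa'.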